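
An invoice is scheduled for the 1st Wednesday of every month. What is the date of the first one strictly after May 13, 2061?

May 2061 starts on a Sunday, so its 1st Wednesday is May 4, 2061 (3 days in).
That is not after May 13, 2061, so look at Jun 2061.
Jun 2061 starts on a Wednesday, so its 1st Wednesday is Jun 1, 2061.

Jun 1, 2061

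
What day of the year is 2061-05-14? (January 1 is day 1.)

134

Days in months before May: 31 + 28 + 31 + 30 = 120.
Plus 14 days into May → day 134.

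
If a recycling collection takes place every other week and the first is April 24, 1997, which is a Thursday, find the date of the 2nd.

The 2nd occurrence is 1 interval after the first: 1 × 14 = 14 days after April 24, 1997.
April has 30 days — 6 days to the end of April leaves 8.
8 days into May → May 8, 1997.

May 8, 1997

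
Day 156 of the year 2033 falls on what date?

January has 31 days (156 − 31 = 125 remain).
February has 28 days (125 − 28 = 97 remain).
March has 31 days (97 − 31 = 66 remain).
April has 30 days (66 − 30 = 36 remain).
May has 31 days (36 − 31 = 5 remain).
5 into June → June 5.

2033-06-05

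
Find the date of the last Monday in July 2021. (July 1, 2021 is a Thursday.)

2021-07-26

July 2021 begins on a Thursday, so the first Monday is July 5 (4 days later).
July 2021 has 31 days. Adding weeks: 5, 12, 19, 26 — the last one ≤ 31 is the 26th.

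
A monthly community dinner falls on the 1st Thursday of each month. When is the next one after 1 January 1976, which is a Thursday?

5 February 1976

January 1976 starts on a Thursday, so its 1st Thursday is 1 January 1976.
That is not after 1 January 1976, so look at February 1976.
February 1976 starts on a Sunday, so its 1st Thursday is 5 February 1976 (4 days in).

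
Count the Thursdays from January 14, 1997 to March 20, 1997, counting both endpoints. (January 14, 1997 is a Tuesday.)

10

January 14, 1997 is a Tuesday; the first Thursday on or after it is January 16, 1997 (2 days later).
From January 16, 1997 to March 20, 1997: 15 + 28 + 20 = 63 days (rest of January, February, March).
63 ÷ 7 = 9 full weeks with remainder 0, so 9 more Thursdays after the first → 10.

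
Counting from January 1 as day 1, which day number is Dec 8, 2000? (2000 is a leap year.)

343

Days in months before Dec: 31 + 29 + 31 + 30 + 31 + 30 + 31 + 31 + 30 + 31 + 30 = 335.
Plus 8 days into Dec → day 343.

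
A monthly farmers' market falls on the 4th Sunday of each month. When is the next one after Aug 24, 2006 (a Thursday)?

Aug 27, 2006

Aug 2006 starts on a Tuesday; its first Sunday is the 6th, so the 4th Sunday is the 27th — Aug 27, 2006.
Aug 27, 2006 is after Aug 24, 2006, so that is the next one.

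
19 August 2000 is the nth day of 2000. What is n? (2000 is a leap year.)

Days in months before August: 31 + 29 + 31 + 30 + 31 + 30 + 31 = 213.
Plus 19 days into August → day 232.

232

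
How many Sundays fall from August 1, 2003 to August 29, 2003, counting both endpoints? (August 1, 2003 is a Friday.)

4

August 1, 2003 is a Friday; the first Sunday on or after it is August 3, 2003 (2 days later).
From August 3, 2003 to August 29, 2003 is 29 − 3 = 26 days.
26 ÷ 7 = 3 full weeks with remainder 5, so 3 more Sundays after the first → 4.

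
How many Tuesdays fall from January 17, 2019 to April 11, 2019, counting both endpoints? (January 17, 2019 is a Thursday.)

12

January 17, 2019 is a Thursday; the first Tuesday on or after it is January 22, 2019 (5 days later).
From January 22, 2019 to April 11, 2019: 9 + 28 + 31 + 11 = 79 days (rest of January, February, March, April).
79 ÷ 7 = 11 full weeks with remainder 2, so 11 more Tuesdays after the first → 12.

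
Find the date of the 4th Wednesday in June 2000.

The first Wednesday of June 2000 is June 7.
The 4th Wednesday is 3 weeks later: 7 + 21 = 28.

2000-06-28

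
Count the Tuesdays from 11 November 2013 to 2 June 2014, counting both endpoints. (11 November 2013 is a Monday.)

11 November 2013 is a Monday; the first Tuesday on or after it is 12 November 2013 (1 day later).
From 12 November 2013 to 2 June 2014: 18 + 31 + 31 + 28 + 31 + 30 + 31 + 2 = 202 days (rest of November, December, January, February, March, April, May, June).
202 ÷ 7 = 28 full weeks with remainder 6, so 28 more Tuesdays after the first → 29.

29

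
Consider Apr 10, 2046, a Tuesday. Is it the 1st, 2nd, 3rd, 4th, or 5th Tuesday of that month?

Day 10 falls in week ⌈10/7⌉ of the month.
Days 1–7 hold the 1st Tuesday, 8–14 the 2nd, 15–21 the 3rd, 22–28 the 4th, 29–31 the 5th.
10 is in the range for the 2nd.

2nd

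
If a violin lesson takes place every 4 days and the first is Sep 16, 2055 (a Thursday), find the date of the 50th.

Mar 30, 2056

The 50th occurrence is 49 intervals after the first: 49 × 4 = 196 days after Sep 16, 2055.
Sep has 30 days — 14 days to the end of Sep leaves 182.
Oct has 31 days (151 left).
Nov has 30 days (121 left).
Dec has 31 days (90 left).
Jan has 31 days (59 left).
Feb has 29 days (30 left).
30 days into Mar → Mar 30, 2056.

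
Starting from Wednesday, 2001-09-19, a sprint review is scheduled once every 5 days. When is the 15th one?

2001-11-28

The 15th occurrence is 14 intervals after the first: 14 × 5 = 70 days after 2001-09-19.
September has 30 days — 11 days to the end of September leaves 59.
October has 31 days (28 left).
28 days into November → 2001-11-28.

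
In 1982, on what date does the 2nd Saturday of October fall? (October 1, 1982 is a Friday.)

October 1982 begins on a Friday, so the first Saturday is October 2 (1 day later).
The 2nd Saturday is 1 weeks later: 2 + 7 = 9.

October 9, 1982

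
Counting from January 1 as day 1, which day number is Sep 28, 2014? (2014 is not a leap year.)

271

Days in months before Sep: 31 + 28 + 31 + 30 + 31 + 30 + 31 + 31 = 243.
Plus 28 days into Sep → day 271.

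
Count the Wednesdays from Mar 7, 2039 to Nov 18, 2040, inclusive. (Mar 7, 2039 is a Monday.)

Mar 7, 2039 is a Monday; the first Wednesday on or after it is Mar 9, 2039 (2 days later).
From Mar 9, 2039 to Nov 18, 2040: 297 + 323 = 620 days (rest of 2039, to Nov 18, 2040 in 2040).
620 ÷ 7 = 88 full weeks with remainder 4, so 88 more Wednesdays after the first → 89.

89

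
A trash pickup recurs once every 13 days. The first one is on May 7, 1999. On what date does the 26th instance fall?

The 26th occurrence is 25 intervals after the first: 25 × 13 = 325 days after May 7, 1999.
May has 31 days — 24 days to the end of May leaves 301.
Jun has 30 days (271 left).
Jul has 31 days (240 left).
Aug has 31 days (209 left).
Sep has 30 days (179 left).
Oct has 31 days (148 left).
Nov has 30 days (118 left).
Dec has 31 days (87 left).
Jan has 31 days (56 left).
Feb has 29 days (27 left).
27 days into Mar → Mar 27, 2000.

Mar 27, 2000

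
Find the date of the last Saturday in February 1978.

1978-02-25

The first Saturday of February 1978 is February 4.
February 1978 has 28 days. Adding weeks: 4, 11, 18, 25 — the last one ≤ 28 is the 25th.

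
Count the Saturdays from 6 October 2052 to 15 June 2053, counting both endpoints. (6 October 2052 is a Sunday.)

6 October 2052 is a Sunday; the first Saturday on or after it is 12 October 2052 (6 days later).
From 12 October 2052 to 15 June 2053: 19 + 30 + 31 + 31 + 28 + 31 + 30 + 31 + 15 = 246 days (rest of October, November, December, January, February, March, April, May, June).
246 ÷ 7 = 35 full weeks with remainder 1, so 35 more Saturdays after the first → 36.

36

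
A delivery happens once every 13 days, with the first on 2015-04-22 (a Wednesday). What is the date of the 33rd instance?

The 33rd occurrence is 32 intervals after the first: 32 × 13 = 416 days after 2015-04-22.
April has 30 days — 8 days to the end of April leaves 408.
From end of April to end of 2015 is 245 days (163 left).
January has 31 days (132 left).
February has 29 days (103 left).
March has 31 days (72 left).
April has 30 days (42 left).
May has 31 days (11 left).
11 days into June → 2016-06-11.

2016-06-11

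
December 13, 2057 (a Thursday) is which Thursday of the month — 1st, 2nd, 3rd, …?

2nd

Day 13 falls in week ⌈13/7⌉ of the month.
Days 1–7 hold the 1st Thursday, 8–14 the 2nd, 15–21 the 3rd, 22–28 the 4th, 29–31 the 5th.
13 is in the range for the 2nd.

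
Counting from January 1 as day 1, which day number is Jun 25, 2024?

177

Days in months before Jun: 31 + 29 + 31 + 30 + 31 = 152.
Plus 25 days into Jun → day 177.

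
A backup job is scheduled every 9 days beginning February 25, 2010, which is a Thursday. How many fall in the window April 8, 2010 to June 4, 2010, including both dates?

7

Occurrences land 9·i days after February 25, 2010 for i = 0, 1, 2, …
April 8, 2010 is 42 days after the start; 42 ÷ 9 = 4 remainder 6; since the remainder is 6, round up to i = 5. First occurrence in the window: #6 on April 11, 2010 (5×9 = 45 days in).
June 4, 2010 is 99 days after the start; 99 ÷ 9 = 11 remainder 0. Last occurrence in the window: #12 on June 4, 2010.
Occurrences #6 through #12: 7 in total.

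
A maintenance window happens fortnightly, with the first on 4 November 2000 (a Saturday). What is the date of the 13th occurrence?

The 13th occurrence is 12 intervals after the first: 12 × 14 = 168 days after 4 November 2000.
November has 30 days — 26 days to the end of November leaves 142.
December has 31 days (111 left).
January has 31 days (80 left).
February has 28 days (52 left).
March has 31 days (21 left).
21 days into April → 21 April 2001.

21 April 2001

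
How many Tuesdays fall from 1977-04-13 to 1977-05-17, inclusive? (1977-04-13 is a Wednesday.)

1977-04-13 is a Wednesday; the first Tuesday on or after it is 1977-04-19 (6 days later).
From 1977-04-19 to 1977-05-17: 11 + 17 = 28 days (rest of April, May).
28 ÷ 7 = 4 full weeks with remainder 0, so 4 more Tuesdays after the first → 5.

5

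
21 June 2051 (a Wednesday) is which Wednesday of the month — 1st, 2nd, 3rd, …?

3rd

Day 21 falls in week ⌈21/7⌉ of the month.
Days 1–7 hold the 1st Wednesday, 8–14 the 2nd, 15–21 the 3rd, 22–28 the 4th, 29–31 the 5th.
21 is in the range for the 3rd.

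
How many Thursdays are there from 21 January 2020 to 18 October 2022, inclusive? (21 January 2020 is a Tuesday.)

21 January 2020 is a Tuesday; the first Thursday on or after it is 23 January 2020 (2 days later).
From 23 January 2020 to 18 October 2022: 343 + 365 + 291 = 999 days (rest of 2020, 2021, to 18 October 2022 in 2022).
999 ÷ 7 = 142 full weeks with remainder 5, so 142 more Thursdays after the first → 143.

143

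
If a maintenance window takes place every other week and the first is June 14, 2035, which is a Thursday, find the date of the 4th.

The 4th occurrence is 3 intervals after the first: 3 × 14 = 42 days after June 14, 2035.
June has 30 days — 16 days to the end of June leaves 26.
26 days into July → July 26, 2035.

July 26, 2035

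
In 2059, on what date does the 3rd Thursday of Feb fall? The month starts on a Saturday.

Feb 20, 2059

Feb 2059 begins on a Saturday, so the first Thursday is Feb 6 (5 days later).
The 3rd Thursday is 2 weeks later: 6 + 14 = 20.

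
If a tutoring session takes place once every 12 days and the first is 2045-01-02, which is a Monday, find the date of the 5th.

2045-02-19

The 5th occurrence is 4 intervals after the first: 4 × 12 = 48 days after 2045-01-02.
January has 31 days — 29 days to the end of January leaves 19.
19 days into February → 2045-02-19.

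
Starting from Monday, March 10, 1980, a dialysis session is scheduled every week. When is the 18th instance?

July 7, 1980

The 18th occurrence is 17 intervals after the first: 17 × 7 = 119 days after March 10, 1980.
March has 31 days — 21 days to the end of March leaves 98.
April has 30 days (68 left).
May has 31 days (37 left).
June has 30 days (7 left).
7 days into July → July 7, 1980.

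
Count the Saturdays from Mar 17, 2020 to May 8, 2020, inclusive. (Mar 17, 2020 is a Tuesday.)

Mar 17, 2020 is a Tuesday; the first Saturday on or after it is Mar 21, 2020 (4 days later).
From Mar 21, 2020 to May 8, 2020: 10 + 30 + 8 = 48 days (rest of Mar, Apr, May).
48 ÷ 7 = 6 full weeks with remainder 6, so 6 more Saturdays after the first → 7.

7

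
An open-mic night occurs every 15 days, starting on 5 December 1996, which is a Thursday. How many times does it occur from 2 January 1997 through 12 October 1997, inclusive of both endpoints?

19

Occurrences land 15·i days after 5 December 1996 for i = 0, 1, 2, …
2 January 1997 is 28 days after the start; 28 ÷ 15 = 1 remainder 13; since the remainder is 13, round up to i = 2. First occurrence in the window: #3 on 4 January 1997 (2×15 = 30 days in).
12 October 1997 is 311 days after the start; 311 ÷ 15 = 20 remainder 11. Last occurrence in the window: #21 on 1 October 1997.
Occurrences #3 through #21: 19 in total.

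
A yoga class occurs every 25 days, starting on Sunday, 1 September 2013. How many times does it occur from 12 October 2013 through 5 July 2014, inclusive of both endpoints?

11

Occurrences land 25·i days after 1 September 2013 for i = 0, 1, 2, …
12 October 2013 is 41 days after the start; 41 ÷ 25 = 1 remainder 16; since the remainder is 16, round up to i = 2. First occurrence in the window: #3 on 21 October 2013 (2×25 = 50 days in).
5 July 2014 is 307 days after the start; 307 ÷ 25 = 12 remainder 7. Last occurrence in the window: #13 on 28 June 2014.
Occurrences #3 through #13: 11 in total.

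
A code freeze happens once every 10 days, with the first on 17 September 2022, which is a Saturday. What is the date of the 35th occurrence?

23 August 2023

The 35th occurrence is 34 intervals after the first: 34 × 10 = 340 days after 17 September 2022.
September has 30 days — 13 days to the end of September leaves 327.
October has 31 days (296 left).
November has 30 days (266 left).
December has 31 days (235 left).
January has 31 days (204 left).
February has 28 days (176 left).
March has 31 days (145 left).
April has 30 days (115 left).
May has 31 days (84 left).
June has 30 days (54 left).
July has 31 days (23 left).
23 days into August → 23 August 2023.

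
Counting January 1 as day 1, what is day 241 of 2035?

January has 31 days (241 − 31 = 210 remain).
February has 28 days (210 − 28 = 182 remain).
March has 31 days (182 − 31 = 151 remain).
April has 30 days (151 − 30 = 121 remain).
May has 31 days (121 − 31 = 90 remain).
June has 30 days (90 − 30 = 60 remain).
July has 31 days (60 − 31 = 29 remain).
29 into August → August 29.

29 August 2035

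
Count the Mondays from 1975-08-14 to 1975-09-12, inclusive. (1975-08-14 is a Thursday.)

4

1975-08-14 is a Thursday; the first Monday on or after it is 1975-08-18 (4 days later).
From 1975-08-18 to 1975-09-12: 13 + 12 = 25 days (rest of August, September).
25 ÷ 7 = 3 full weeks with remainder 4, so 3 more Mondays after the first → 4.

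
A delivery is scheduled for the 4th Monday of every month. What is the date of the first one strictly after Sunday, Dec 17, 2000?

Dec 25, 2000

Dec 2000 starts on a Friday; its first Monday is the 4th, so the 4th Monday is the 25th — Dec 25, 2000.
Dec 25, 2000 is after Dec 17, 2000, so that is the next one.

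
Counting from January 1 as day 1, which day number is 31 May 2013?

Days in months before May: 31 + 28 + 31 + 30 = 120.
Plus 31 days into May → day 151.

151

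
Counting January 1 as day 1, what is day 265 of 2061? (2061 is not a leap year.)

Jan has 31 days (265 − 31 = 234 remain).
Feb has 28 days (234 − 28 = 206 remain).
Mar has 31 days (206 − 31 = 175 remain).
Apr has 30 days (175 − 30 = 145 remain).
May has 31 days (145 − 31 = 114 remain).
Jun has 30 days (114 − 30 = 84 remain).
Jul has 31 days (84 − 31 = 53 remain).
Aug has 31 days (53 − 31 = 22 remain).
22 into Sep → Sep 22.

Sep 22, 2061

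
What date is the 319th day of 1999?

1999-11-15

January has 31 days (319 − 31 = 288 remain).
February has 28 days (288 − 28 = 260 remain).
March has 31 days (260 − 31 = 229 remain).
April has 30 days (229 − 30 = 199 remain).
May has 31 days (199 − 31 = 168 remain).
June has 30 days (168 − 30 = 138 remain).
July has 31 days (138 − 31 = 107 remain).
August has 31 days (107 − 31 = 76 remain).
September has 30 days (76 − 30 = 46 remain).
October has 31 days (46 − 31 = 15 remain).
15 into November → November 15.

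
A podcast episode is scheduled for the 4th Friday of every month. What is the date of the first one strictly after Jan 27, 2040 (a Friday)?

Feb 24, 2040

Jan 2040 starts on a Sunday; its first Friday is the 6th, so the 4th Friday is the 27th — Jan 27, 2040.
That is not after Jan 27, 2040, so look at Feb 2040.
Feb 2040 starts on a Wednesday; its first Friday is the 3rd, so the 4th Friday is the 24th — Feb 24, 2040.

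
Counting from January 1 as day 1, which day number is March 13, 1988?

73

Days in months before March: 31 + 29 = 60.
Plus 13 days into March → day 73.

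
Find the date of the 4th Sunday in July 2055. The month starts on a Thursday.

July 2055 begins on a Thursday, so the first Sunday is July 4 (3 days later).
The 4th Sunday is 3 weeks later: 4 + 21 = 25.

July 25, 2055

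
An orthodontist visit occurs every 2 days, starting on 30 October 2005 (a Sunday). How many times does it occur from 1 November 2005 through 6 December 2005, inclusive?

Occurrences land 2·i days after 30 October 2005 for i = 0, 1, 2, …
1 November 2005 is 2 days after the start; 2 ÷ 2 = 1 remainder 0. First occurrence in the window: #2 on 1 November 2005 (1×2 = 2 days in).
6 December 2005 is 37 days after the start; 37 ÷ 2 = 18 remainder 1. Last occurrence in the window: #19 on 5 December 2005.
Occurrences #2 through #19: 18 in total.

18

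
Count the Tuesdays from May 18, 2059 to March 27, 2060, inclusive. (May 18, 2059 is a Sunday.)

May 18, 2059 is a Sunday; the first Tuesday on or after it is May 20, 2059 (2 days later).
From May 20, 2059 to March 27, 2060: 11 + 30 + 31 + 31 + 30 + 31 + 30 + 31 + 31 + 29 + 27 = 312 days (rest of May, June, July, August, September, October, November, December, January, February, March).
312 ÷ 7 = 44 full weeks with remainder 4, so 44 more Tuesdays after the first → 45.

45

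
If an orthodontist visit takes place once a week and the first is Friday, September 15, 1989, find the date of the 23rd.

February 16, 1990

The 23rd occurrence is 22 intervals after the first: 22 × 7 = 154 days after September 15, 1989.
September has 30 days — 15 days to the end of September leaves 139.
October has 31 days (108 left).
November has 30 days (78 left).
December has 31 days (47 left).
January has 31 days (16 left).
16 days into February → February 16, 1990.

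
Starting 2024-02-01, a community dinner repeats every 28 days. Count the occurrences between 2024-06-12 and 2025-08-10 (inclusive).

Occurrences land 28·i days after 2024-02-01 for i = 0, 1, 2, …
2024-06-12 is 132 days after the start; 132 ÷ 28 = 4 remainder 20; since the remainder is 20, round up to i = 5. First occurrence in the window: #6 on 2024-06-20 (5×28 = 140 days in).
2025-08-10 is 556 days after the start; 556 ÷ 28 = 19 remainder 24. Last occurrence in the window: #20 on 2025-07-17.
Occurrences #6 through #20: 15 in total.

15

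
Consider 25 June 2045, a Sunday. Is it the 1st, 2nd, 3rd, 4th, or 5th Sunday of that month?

Day 25 falls in week ⌈25/7⌉ of the month.
Days 1–7 hold the 1st Sunday, 8–14 the 2nd, 15–21 the 3rd, 22–28 the 4th, 29–31 the 5th.
25 is in the range for the 4th.

4th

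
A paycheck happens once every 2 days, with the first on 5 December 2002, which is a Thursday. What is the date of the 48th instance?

The 48th occurrence is 47 intervals after the first: 47 × 2 = 94 days after 5 December 2002.
December has 31 days — 26 days to the end of December leaves 68.
January has 31 days (37 left).
February has 28 days (9 left).
9 days into March → 9 March 2003.

9 March 2003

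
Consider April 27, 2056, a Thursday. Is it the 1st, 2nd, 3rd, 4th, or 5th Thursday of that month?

4th

Day 27 falls in week ⌈27/7⌉ of the month.
Days 1–7 hold the 1st Thursday, 8–14 the 2nd, 15–21 the 3rd, 22–28 the 4th, 29–31 the 5th.
27 is in the range for the 4th.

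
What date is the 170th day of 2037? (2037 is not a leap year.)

Jun 19, 2037

Jan has 31 days (170 − 31 = 139 remain).
Feb has 28 days (139 − 28 = 111 remain).
Mar has 31 days (111 − 31 = 80 remain).
Apr has 30 days (80 − 30 = 50 remain).
May has 31 days (50 − 31 = 19 remain).
19 into Jun → Jun 19.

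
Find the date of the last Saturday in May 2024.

25 May 2024

May 2024 begins on a Wednesday, so the first Saturday is May 4 (3 days later).
May 2024 has 31 days. Adding weeks: 4, 11, 18, 25 — the last one ≤ 31 is the 25th.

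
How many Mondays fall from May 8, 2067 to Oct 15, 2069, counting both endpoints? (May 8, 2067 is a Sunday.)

128

May 8, 2067 is a Sunday; the first Monday on or after it is May 9, 2067 (1 day later).
From May 9, 2067 to Oct 15, 2069: 236 + 366 + 288 = 890 days (rest of 2067, 2068, to Oct 15, 2069 in 2069).
890 ÷ 7 = 127 full weeks with remainder 1, so 127 more Mondays after the first → 128.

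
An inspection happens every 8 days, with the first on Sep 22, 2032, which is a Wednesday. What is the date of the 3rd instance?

The 3rd occurrence is 2 intervals after the first: 2 × 8 = 16 days after Sep 22, 2032.
Sep has 30 days — 8 days to the end of Sep leaves 8.
8 days into Oct → Oct 8, 2032.

Oct 8, 2032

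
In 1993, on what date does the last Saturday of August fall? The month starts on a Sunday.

August 1993 begins on a Sunday, so the first Saturday is August 7 (6 days later).
August 1993 has 31 days. Adding weeks: 7, 14, 21, 28 — the last one ≤ 31 is the 28th.

1993-08-28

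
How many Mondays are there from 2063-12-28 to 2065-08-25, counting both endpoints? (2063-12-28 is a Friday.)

2063-12-28 is a Friday; the first Monday on or after it is 2063-12-31 (3 days later).
From 2063-12-31 to 2065-08-25: 0 + 366 + 237 = 603 days (rest of 2063, 2064, to 2065-08-25 in 2065).
603 ÷ 7 = 86 full weeks with remainder 1, so 86 more Mondays after the first → 87.

87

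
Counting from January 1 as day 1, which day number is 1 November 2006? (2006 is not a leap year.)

Days in months before November: 31 + 28 + 31 + 30 + 31 + 30 + 31 + 31 + 30 + 31 = 304.
Plus 1 day into November → day 305.

305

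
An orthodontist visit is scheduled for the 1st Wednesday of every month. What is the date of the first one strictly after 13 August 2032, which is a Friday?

August 2032 starts on a Sunday, so its 1st Wednesday is 4 August 2032 (3 days in).
That is not after 13 August 2032, so look at September 2032.
September 2032 starts on a Wednesday, so its 1st Wednesday is 1 September 2032.

1 September 2032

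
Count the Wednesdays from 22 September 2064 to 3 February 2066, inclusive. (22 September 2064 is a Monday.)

72

22 September 2064 is a Monday; the first Wednesday on or after it is 24 September 2064 (2 days later).
From 24 September 2064 to 3 February 2066: 98 + 365 + 34 = 497 days (rest of 2064, 2065, to 3 February 2066 in 2066).
497 ÷ 7 = 71 full weeks with remainder 0, so 71 more Wednesdays after the first → 72.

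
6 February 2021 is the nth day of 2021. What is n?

Days in months before February: 31 = 31.
Plus 6 days into February → day 37.

37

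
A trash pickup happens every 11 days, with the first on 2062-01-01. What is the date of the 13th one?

2062-05-13

The 13th occurrence is 12 intervals after the first: 12 × 11 = 132 days after 2062-01-01.
January has 31 days — 30 days to the end of January leaves 102.
February has 28 days (74 left).
March has 31 days (43 left).
April has 30 days (13 left).
13 days into May → 2062-05-13.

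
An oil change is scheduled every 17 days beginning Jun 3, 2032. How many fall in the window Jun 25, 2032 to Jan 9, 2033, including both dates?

Occurrences land 17·i days after Jun 3, 2032 for i = 0, 1, 2, …
Jun 25, 2032 is 22 days after the start; 22 ÷ 17 = 1 remainder 5; since the remainder is 5, round up to i = 2. First occurrence in the window: #3 on Jul 7, 2032 (2×17 = 34 days in).
Jan 9, 2033 is 220 days after the start; 220 ÷ 17 = 12 remainder 16. Last occurrence in the window: #13 on Dec 24, 2032.
Occurrences #3 through #13: 11 in total.

11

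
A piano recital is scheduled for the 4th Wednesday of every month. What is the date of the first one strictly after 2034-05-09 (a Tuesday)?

May 2034 starts on a Monday; its first Wednesday is the 3rd, so the 4th Wednesday is the 24th — 2034-05-24.
2034-05-24 is after 2034-05-09, so that is the next one.

2034-05-24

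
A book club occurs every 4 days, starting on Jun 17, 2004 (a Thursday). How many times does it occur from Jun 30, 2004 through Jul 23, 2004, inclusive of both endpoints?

6

Occurrences land 4·i days after Jun 17, 2004 for i = 0, 1, 2, …
Jun 30, 2004 is 13 days after the start; 13 ÷ 4 = 3 remainder 1; since the remainder is 1, round up to i = 4. First occurrence in the window: #5 on Jul 3, 2004 (4×4 = 16 days in).
Jul 23, 2004 is 36 days after the start; 36 ÷ 4 = 9 remainder 0. Last occurrence in the window: #10 on Jul 23, 2004.
Occurrences #5 through #10: 6 in total.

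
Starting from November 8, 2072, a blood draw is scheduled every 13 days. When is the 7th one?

January 25, 2073

The 7th occurrence is 6 intervals after the first: 6 × 13 = 78 days after November 8, 2072.
November has 30 days — 22 days to the end of November leaves 56.
December has 31 days (25 left).
25 days into January → January 25, 2073.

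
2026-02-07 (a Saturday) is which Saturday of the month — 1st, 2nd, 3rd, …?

1st

Day 7 falls in week ⌈7/7⌉ of the month.
Days 1–7 hold the 1st Saturday, 8–14 the 2nd, 15–21 the 3rd, 22–28 the 4th, 29–31 the 5th.
7 is in the range for the 1st.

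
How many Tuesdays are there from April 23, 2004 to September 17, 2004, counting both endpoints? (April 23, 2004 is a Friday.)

April 23, 2004 is a Friday; the first Tuesday on or after it is April 27, 2004 (4 days later).
From April 27, 2004 to September 17, 2004: 3 + 31 + 30 + 31 + 31 + 17 = 143 days (rest of April, May, June, July, August, September).
143 ÷ 7 = 20 full weeks with remainder 3, so 20 more Tuesdays after the first → 21.

21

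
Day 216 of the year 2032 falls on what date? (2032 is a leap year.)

2032-08-03

January has 31 days (216 − 31 = 185 remain).
February has 29 days (185 − 29 = 156 remain).
March has 31 days (156 − 31 = 125 remain).
April has 30 days (125 − 30 = 95 remain).
May has 31 days (95 − 31 = 64 remain).
June has 30 days (64 − 30 = 34 remain).
July has 31 days (34 − 31 = 3 remain).
3 into August → August 3.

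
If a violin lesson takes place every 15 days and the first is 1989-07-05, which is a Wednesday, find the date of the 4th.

The 4th occurrence is 3 intervals after the first: 3 × 15 = 45 days after 1989-07-05.
July has 31 days — 26 days to the end of July leaves 19.
19 days into August → 1989-08-19.

1989-08-19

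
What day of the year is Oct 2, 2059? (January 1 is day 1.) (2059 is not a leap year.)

Days in months before Oct: 31 + 28 + 31 + 30 + 31 + 30 + 31 + 31 + 30 = 273.
Plus 2 days into Oct → day 275.

275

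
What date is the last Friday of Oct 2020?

Oct 30, 2020

Oct 2020 begins on a Thursday, so the first Friday is Oct 2 (1 day later).
Oct 2020 has 31 days. Adding weeks: 2, 9, 16, 23, 30 — the last one ≤ 31 is the 30th.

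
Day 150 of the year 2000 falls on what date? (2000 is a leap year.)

2000-05-29

January has 31 days (150 − 31 = 119 remain).
February has 29 days (119 − 29 = 90 remain).
March has 31 days (90 − 31 = 59 remain).
April has 30 days (59 − 30 = 29 remain).
29 into May → May 29.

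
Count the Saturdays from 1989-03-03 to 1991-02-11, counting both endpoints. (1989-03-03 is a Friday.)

102

1989-03-03 is a Friday; the first Saturday on or after it is 1989-03-04 (1 day later).
From 1989-03-04 to 1991-02-11: 302 + 365 + 42 = 709 days (rest of 1989, 1990, to 1991-02-11 in 1991).
709 ÷ 7 = 101 full weeks with remainder 2, so 101 more Saturdays after the first → 102.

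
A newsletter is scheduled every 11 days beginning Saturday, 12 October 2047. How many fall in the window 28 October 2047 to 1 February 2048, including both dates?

9

Occurrences land 11·i days after 12 October 2047 for i = 0, 1, 2, …
28 October 2047 is 16 days after the start; 16 ÷ 11 = 1 remainder 5; since the remainder is 5, round up to i = 2. First occurrence in the window: #3 on 3 November 2047 (2×11 = 22 days in).
1 February 2048 is 112 days after the start; 112 ÷ 11 = 10 remainder 2. Last occurrence in the window: #11 on 30 January 2048.
Occurrences #3 through #11: 9 in total.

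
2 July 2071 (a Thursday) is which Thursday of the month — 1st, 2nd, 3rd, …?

Day 2 falls in week ⌈2/7⌉ of the month.
Days 1–7 hold the 1st Thursday, 8–14 the 2nd, 15–21 the 3rd, 22–28 the 4th, 29–31 the 5th.
2 is in the range for the 1st.

1st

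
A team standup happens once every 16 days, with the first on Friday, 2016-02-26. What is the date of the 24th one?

The 24th occurrence is 23 intervals after the first: 23 × 16 = 368 days after 2016-02-26.
February has 29 days — 3 days to the end of February leaves 365.
March has 31 days (334 left).
April has 30 days (304 left).
May has 31 days (273 left).
June has 30 days (243 left).
July has 31 days (212 left).
August has 31 days (181 left).
September has 30 days (151 left).
October has 31 days (120 left).
November has 30 days (90 left).
December has 31 days (59 left).
January has 31 days (28 left).
28 days into February → 2017-02-28.

2017-02-28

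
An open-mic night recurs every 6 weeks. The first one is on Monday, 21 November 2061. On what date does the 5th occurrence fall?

The 5th occurrence is 4 intervals after the first: 4 × 42 = 168 days after 21 November 2061.
November has 30 days — 9 days to the end of November leaves 159.
December has 31 days (128 left).
January has 31 days (97 left).
February has 28 days (69 left).
March has 31 days (38 left).
April has 30 days (8 left).
8 days into May → 8 May 2062.

8 May 2062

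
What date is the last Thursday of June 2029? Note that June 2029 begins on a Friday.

June 28, 2029

June 2029 begins on a Friday, so the first Thursday is June 7 (6 days later).
June 2029 has 30 days. Adding weeks: 7, 14, 21, 28 — the last one ≤ 30 is the 28th.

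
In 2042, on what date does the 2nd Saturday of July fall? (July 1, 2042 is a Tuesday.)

July 2042 begins on a Tuesday, so the first Saturday is July 5 (4 days later).
The 2nd Saturday is 1 weeks later: 5 + 7 = 12.

July 12, 2042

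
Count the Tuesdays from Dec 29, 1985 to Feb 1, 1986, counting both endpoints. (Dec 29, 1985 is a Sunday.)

Dec 29, 1985 is a Sunday; the first Tuesday on or after it is Dec 31, 1985 (2 days later).
From Dec 31, 1985 to Feb 1, 1986: 0 + 31 + 1 = 32 days (rest of Dec, Jan, Feb).
32 ÷ 7 = 4 full weeks with remainder 4, so 4 more Tuesdays after the first → 5.

5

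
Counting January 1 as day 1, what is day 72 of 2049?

January has 31 days (72 − 31 = 41 remain).
February has 28 days (41 − 28 = 13 remain).
13 into March → March 13.

13 March 2049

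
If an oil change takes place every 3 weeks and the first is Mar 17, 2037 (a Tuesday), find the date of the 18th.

The 18th occurrence is 17 intervals after the first: 17 × 21 = 357 days after Mar 17, 2037.
Mar has 31 days — 14 days to the end of Mar leaves 343.
Apr has 30 days (313 left).
May has 31 days (282 left).
Jun has 30 days (252 left).
Jul has 31 days (221 left).
Aug has 31 days (190 left).
Sep has 30 days (160 left).
Oct has 31 days (129 left).
Nov has 30 days (99 left).
Dec has 31 days (68 left).
Jan has 31 days (37 left).
Feb has 28 days (9 left).
9 days into Mar → Mar 9, 2038.

Mar 9, 2038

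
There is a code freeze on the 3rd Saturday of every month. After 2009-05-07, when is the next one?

2009-05-16

May 2009 starts on a Friday; its first Saturday is the 2nd, so the 3rd Saturday is the 16th — 2009-05-16.
2009-05-16 is after 2009-05-07, so that is the next one.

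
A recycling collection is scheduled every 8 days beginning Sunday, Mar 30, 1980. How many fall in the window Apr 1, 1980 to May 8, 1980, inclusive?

Occurrences land 8·i days after Mar 30, 1980 for i = 0, 1, 2, …
Apr 1, 1980 is 2 days after the start; 2 ÷ 8 = 0 remainder 2; since the remainder is 2, round up to i = 1. First occurrence in the window: #2 on Apr 7, 1980 (1×8 = 8 days in).
May 8, 1980 is 39 days after the start; 39 ÷ 8 = 4 remainder 7. Last occurrence in the window: #5 on May 1, 1980.
Occurrences #2 through #5: 4 in total.

4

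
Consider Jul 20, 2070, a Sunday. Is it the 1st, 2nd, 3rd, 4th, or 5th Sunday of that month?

3rd

Day 20 falls in week ⌈20/7⌉ of the month.
Days 1–7 hold the 1st Sunday, 8–14 the 2nd, 15–21 the 3rd, 22–28 the 4th, 29–31 the 5th.
20 is in the range for the 3rd.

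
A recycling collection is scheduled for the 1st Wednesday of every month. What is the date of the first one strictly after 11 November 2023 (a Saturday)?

November 2023 starts on a Wednesday, so its 1st Wednesday is 1 November 2023.
That is not after 11 November 2023, so look at December 2023.
December 2023 starts on a Friday, so its 1st Wednesday is 6 December 2023 (5 days in).

6 December 2023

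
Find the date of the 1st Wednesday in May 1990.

May 1990 begins on a Tuesday, so the first Wednesday is May 2 (1 day later).

May 2, 1990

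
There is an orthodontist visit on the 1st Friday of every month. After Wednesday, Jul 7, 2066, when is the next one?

Jul 2066 starts on a Thursday, so its 1st Friday is Jul 2, 2066 (1 day in).
That is not after Jul 7, 2066, so look at Aug 2066.
Aug 2066 starts on a Sunday, so its 1st Friday is Aug 6, 2066 (5 days in).

Aug 6, 2066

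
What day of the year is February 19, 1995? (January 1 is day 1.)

Days in months before February: 31 = 31.
Plus 19 days into February → day 50.

50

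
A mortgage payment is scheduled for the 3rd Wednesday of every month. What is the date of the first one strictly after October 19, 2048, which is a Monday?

October 2048 starts on a Thursday; its first Wednesday is the 7th, so the 3rd Wednesday is the 21st — October 21, 2048.
October 21, 2048 is after October 19, 2048, so that is the next one.

October 21, 2048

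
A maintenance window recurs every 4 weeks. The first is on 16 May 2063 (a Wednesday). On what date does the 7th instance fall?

31 October 2063

The 7th occurrence is 6 intervals after the first: 6 × 28 = 168 days after 16 May 2063.
May has 31 days — 15 days to the end of May leaves 153.
June has 30 days (123 left).
July has 31 days (92 left).
August has 31 days (61 left).
September has 30 days (31 left).
31 days into October → 31 October 2063.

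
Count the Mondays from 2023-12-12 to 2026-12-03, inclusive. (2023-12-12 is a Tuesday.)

2023-12-12 is a Tuesday; the first Monday on or after it is 2023-12-18 (6 days later).
From 2023-12-18 to 2026-12-03: 13 + 366 + 365 + 337 = 1081 days (rest of 2023, 2024, 2025, to 2026-12-03 in 2026).
1081 ÷ 7 = 154 full weeks with remainder 3, so 154 more Mondays after the first → 155.

155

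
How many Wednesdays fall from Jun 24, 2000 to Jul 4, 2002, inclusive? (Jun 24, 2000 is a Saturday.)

106

Jun 24, 2000 is a Saturday; the first Wednesday on or after it is Jun 28, 2000 (4 days later).
From Jun 28, 2000 to Jul 4, 2002: 186 + 365 + 185 = 736 days (rest of 2000, 2001, to Jul 4, 2002 in 2002).
736 ÷ 7 = 105 full weeks with remainder 1, so 105 more Wednesdays after the first → 106.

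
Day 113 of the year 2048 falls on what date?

Apr 22, 2048

Jan has 31 days (113 − 31 = 82 remain).
Feb has 29 days (82 − 29 = 53 remain).
Mar has 31 days (53 − 31 = 22 remain).
22 into Apr → Apr 22.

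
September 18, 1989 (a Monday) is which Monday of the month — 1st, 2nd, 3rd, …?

3rd

Day 18 falls in week ⌈18/7⌉ of the month.
Days 1–7 hold the 1st Monday, 8–14 the 2nd, 15–21 the 3rd, 22–28 the 4th, 29–31 the 5th.
18 is in the range for the 3rd.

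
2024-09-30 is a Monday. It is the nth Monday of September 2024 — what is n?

Day 30 falls in week ⌈30/7⌉ of the month.
Days 1–7 hold the 1st Monday, 8–14 the 2nd, 15–21 the 3rd, 22–28 the 4th, 29–31 the 5th.
30 is in the range for the 5th.

5th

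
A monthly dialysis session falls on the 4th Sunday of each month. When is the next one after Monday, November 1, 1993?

November 28, 1993

November 1993 starts on a Monday; its first Sunday is the 7th, so the 4th Sunday is the 28th — November 28, 1993.
November 28, 1993 is after November 1, 1993, so that is the next one.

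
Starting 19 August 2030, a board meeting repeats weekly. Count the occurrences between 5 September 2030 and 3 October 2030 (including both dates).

Occurrences land 7·i days after 19 August 2030 for i = 0, 1, 2, …
5 September 2030 is 17 days after the start; 17 ÷ 7 = 2 remainder 3; since the remainder is 3, round up to i = 3. First occurrence in the window: #4 on 9 September 2030 (3×7 = 21 days in).
3 October 2030 is 45 days after the start; 45 ÷ 7 = 6 remainder 3. Last occurrence in the window: #7 on 30 September 2030.
Occurrences #4 through #7: 4 in total.

4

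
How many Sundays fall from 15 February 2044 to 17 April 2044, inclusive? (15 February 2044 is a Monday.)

15 February 2044 is a Monday; the first Sunday on or after it is 21 February 2044 (6 days later).
From 21 February 2044 to 17 April 2044: 8 + 31 + 17 = 56 days (rest of February, March, April).
56 ÷ 7 = 8 full weeks with remainder 0, so 8 more Sundays after the first → 9.

9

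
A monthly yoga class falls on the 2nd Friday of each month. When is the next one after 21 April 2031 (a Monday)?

9 May 2031

April 2031 starts on a Tuesday; its first Friday is the 4th, so the 2nd Friday is the 11th — 11 April 2031.
That is not after 21 April 2031, so look at May 2031.
May 2031 starts on a Thursday; its first Friday is the 2nd, so the 2nd Friday is the 9th — 9 May 2031.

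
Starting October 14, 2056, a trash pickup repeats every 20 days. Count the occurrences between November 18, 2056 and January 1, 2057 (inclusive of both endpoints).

Occurrences land 20·i days after October 14, 2056 for i = 0, 1, 2, …
November 18, 2056 is 35 days after the start; 35 ÷ 20 = 1 remainder 15; since the remainder is 15, round up to i = 2. First occurrence in the window: #3 on November 23, 2056 (2×20 = 40 days in).
January 1, 2057 is 79 days after the start; 79 ÷ 20 = 3 remainder 19. Last occurrence in the window: #4 on December 13, 2056.
Occurrences #3 through #4: 2 in total.

2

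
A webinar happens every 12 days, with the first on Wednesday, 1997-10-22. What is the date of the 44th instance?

The 44th occurrence is 43 intervals after the first: 43 × 12 = 516 days after 1997-10-22.
October has 31 days — 9 days to the end of October leaves 507.
From end of October to end of 1997 is 61 days (446 left).
1998 has 365 days (81 left).
January has 31 days (50 left).
February has 28 days (22 left).
22 days into March → 1999-03-22.

1999-03-22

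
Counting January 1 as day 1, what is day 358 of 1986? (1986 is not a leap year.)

January has 31 days (358 − 31 = 327 remain).
February has 28 days (327 − 28 = 299 remain).
March has 31 days (299 − 31 = 268 remain).
April has 30 days (268 − 30 = 238 remain).
May has 31 days (238 − 31 = 207 remain).
June has 30 days (207 − 30 = 177 remain).
July has 31 days (177 − 31 = 146 remain).
August has 31 days (146 − 31 = 115 remain).
September has 30 days (115 − 30 = 85 remain).
October has 31 days (85 − 31 = 54 remain).
November has 30 days (54 − 30 = 24 remain).
24 into December → December 24.

1986-12-24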